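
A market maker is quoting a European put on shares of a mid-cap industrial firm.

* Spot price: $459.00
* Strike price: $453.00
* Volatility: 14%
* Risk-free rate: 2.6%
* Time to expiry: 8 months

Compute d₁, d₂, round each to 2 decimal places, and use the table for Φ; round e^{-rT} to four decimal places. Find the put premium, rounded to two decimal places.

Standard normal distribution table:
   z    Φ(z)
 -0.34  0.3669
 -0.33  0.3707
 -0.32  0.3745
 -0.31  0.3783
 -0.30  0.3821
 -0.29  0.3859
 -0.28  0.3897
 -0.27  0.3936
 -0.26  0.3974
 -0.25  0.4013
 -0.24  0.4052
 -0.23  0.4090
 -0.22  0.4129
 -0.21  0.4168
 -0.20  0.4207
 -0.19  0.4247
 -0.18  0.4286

$13.67

σ√T = 0.14 × 0.8165 = 0.1143
d₁ = [ln(459/453) + (0.026 + 0.14²/2)·0.6667] / 0.1143 = [0.0132 + 0.0239] / 0.1143 = 0.3239 ≈ 0.32
d₂ = d₁ − σ√T = 0.3239 − 0.1143 = 0.2096 ≈ 0.21
exp(−rT) = exp(−0.026·0.6667) = 0.9828
N(−d₂) = N(-0.21) = 0.4168;  N(−d₁) = N(-0.32) = 0.3745
P = 453·0.9828·0.4168 − 459·0.3745 = 185.5629 − 171.8955 = 13.6674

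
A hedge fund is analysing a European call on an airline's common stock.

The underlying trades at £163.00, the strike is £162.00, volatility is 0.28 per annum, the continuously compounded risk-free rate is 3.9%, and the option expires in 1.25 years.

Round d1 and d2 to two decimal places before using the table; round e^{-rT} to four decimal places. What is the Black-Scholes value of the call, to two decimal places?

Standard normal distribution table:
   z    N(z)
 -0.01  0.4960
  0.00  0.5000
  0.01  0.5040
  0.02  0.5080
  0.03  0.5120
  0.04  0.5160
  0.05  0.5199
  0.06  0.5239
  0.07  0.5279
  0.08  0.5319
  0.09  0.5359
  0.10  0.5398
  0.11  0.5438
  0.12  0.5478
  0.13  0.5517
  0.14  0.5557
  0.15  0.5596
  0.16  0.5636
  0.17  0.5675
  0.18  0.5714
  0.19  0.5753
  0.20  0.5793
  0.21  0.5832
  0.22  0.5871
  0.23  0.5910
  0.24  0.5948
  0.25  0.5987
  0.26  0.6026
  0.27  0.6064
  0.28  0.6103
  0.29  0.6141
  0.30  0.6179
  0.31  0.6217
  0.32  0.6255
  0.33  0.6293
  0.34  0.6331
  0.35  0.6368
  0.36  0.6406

σ√T = 0.28 × 1.1180 = 0.3130
d₁ = [ln(163/162) + (0.039 + 0.28²/2)·1.25] / 0.3130 = [0.0062 + 0.0978] / 0.3130 = 0.3319 ⇒ 0.33
d₂ = d₁ − σ√T = 0.3319 − 0.3130 = 0.0189 ⇒ 0.02
e^(−rT) = e^(−0.039·1.25) = 0.9524
C = 163·N(0.33) − 162·0.9524·N(0.02) = 163·0.6293 − 162·0.9524·0.5080 = 102.5759 − 78.3787 = 24.1972

£24.20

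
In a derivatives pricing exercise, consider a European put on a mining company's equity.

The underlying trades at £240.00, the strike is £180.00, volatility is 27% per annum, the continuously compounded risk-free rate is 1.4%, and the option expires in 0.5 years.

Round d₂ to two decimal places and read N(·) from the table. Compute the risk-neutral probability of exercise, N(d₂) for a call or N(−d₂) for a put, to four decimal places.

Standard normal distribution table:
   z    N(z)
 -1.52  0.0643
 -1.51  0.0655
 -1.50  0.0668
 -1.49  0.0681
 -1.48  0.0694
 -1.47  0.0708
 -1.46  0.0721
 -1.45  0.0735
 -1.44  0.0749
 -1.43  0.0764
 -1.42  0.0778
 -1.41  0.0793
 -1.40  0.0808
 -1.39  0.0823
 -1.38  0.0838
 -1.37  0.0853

T = 0.5;  σ√T = 0.1909
d₁ = [ln(240/180) + (0.014 + 0.27²/2)·0.5] / 0.1909 = [0.2877 + 0.0252] / 0.1909 = 1.6390 ⇒ 1.64
d₂ = d₁ − σ√T = 1.6390 − 0.1909 = 1.4480 ⇒ 1.45
Pr(exercise) under Q = N(−d₂) = N(-1.45) = 0.0735

0.0735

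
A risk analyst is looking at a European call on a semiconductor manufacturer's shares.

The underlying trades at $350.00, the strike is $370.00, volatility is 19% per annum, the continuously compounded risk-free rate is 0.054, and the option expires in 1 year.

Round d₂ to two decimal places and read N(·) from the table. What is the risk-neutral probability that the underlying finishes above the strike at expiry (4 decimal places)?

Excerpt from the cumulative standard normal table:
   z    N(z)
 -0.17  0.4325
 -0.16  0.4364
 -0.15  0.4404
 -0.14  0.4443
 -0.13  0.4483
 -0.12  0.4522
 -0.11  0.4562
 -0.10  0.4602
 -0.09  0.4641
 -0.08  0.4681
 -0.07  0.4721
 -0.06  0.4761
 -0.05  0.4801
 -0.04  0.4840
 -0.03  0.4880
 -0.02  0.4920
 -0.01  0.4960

0.4602

σ√T = 0.19 × 1.0000 = 0.1900
ln(S/K) + (r + σ²/2)T = ln(350/370) + (0.054 + 0.19²/2)·1 = -0.0556 + 0.0721 = 0.0165
d₁ = 0.0165 / 0.1900 = 0.0867 ≈ 0.09
d₂ = d₁ − σ√T = 0.0867 − 0.1900 = -0.1033 ≈ -0.10
Risk-neutral Pr[S_T > K] = N(d₂) = N(-0.10) = 0.4602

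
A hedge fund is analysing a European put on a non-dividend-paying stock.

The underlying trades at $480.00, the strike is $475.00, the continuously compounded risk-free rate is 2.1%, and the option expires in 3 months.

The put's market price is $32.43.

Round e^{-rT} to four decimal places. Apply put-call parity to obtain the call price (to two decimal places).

exp(−rT) = exp(−0.021·0.25) = 0.9948
Put-call parity: C − P = S − K·e^(−rT) = 480 − 475·0.9948 = 480 − 472.5300 = 7.4700
C = P + (C − P) = 32.43 + (7.4700) = 39.9000

$39.90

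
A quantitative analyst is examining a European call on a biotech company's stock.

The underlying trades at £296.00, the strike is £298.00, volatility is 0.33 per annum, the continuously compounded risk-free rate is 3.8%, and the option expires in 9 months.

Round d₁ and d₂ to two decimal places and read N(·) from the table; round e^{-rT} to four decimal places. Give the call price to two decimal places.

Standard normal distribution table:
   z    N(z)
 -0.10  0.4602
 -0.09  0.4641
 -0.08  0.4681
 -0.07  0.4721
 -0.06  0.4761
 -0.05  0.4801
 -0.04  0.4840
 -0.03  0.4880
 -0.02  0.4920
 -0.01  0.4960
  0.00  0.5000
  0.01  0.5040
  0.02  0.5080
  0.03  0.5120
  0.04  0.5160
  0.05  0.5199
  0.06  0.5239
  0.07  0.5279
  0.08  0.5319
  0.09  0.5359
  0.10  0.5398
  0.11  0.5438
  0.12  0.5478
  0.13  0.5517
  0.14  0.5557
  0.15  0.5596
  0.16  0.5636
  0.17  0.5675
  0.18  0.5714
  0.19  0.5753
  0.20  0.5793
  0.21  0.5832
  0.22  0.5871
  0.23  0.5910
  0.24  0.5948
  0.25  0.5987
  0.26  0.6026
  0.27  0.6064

£37.05

T = 0.75;  σ√T = 0.2858
ln(S/K) + (r + σ²/2)T = ln(296/298) + (0.038 + 0.33²/2)·0.75 = -0.0067 + 0.0693 = 0.0626
d₁ = 0.0626 / 0.2858 = 0.2191 ≈ 0.22
d₂ = d₁ − σ√T = 0.2191 − 0.2858 = -0.0667 ≈ -0.07
exp(−rT) = exp(−0.038·0.75) = 0.9719
N(d₁) = N(0.22) = 0.5871;  N(d₂) = N(-0.07) = 0.4721
C = 296·0.5871 − 298·0.9719·0.4721 = 173.7816 − 136.7325 = 37.0491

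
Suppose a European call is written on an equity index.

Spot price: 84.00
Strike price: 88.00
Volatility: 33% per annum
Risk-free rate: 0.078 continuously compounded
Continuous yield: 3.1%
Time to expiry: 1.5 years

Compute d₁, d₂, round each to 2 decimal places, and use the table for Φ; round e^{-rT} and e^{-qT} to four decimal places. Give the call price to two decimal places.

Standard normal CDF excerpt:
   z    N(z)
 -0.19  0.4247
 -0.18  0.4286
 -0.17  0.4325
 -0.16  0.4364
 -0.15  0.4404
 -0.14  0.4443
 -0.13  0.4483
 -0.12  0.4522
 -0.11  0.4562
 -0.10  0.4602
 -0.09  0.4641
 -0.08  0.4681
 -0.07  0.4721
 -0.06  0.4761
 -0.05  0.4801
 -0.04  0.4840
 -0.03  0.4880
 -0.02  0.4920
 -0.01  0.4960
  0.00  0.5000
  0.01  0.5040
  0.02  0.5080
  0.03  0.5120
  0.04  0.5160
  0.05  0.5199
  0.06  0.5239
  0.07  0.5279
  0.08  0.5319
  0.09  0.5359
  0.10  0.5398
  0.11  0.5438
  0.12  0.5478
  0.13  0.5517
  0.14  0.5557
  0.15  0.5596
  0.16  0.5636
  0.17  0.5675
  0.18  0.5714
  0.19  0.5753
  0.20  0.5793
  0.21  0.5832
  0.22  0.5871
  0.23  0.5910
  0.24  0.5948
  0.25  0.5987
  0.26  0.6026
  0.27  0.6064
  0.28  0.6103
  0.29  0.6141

13.54

T = 1.5;  σ√T = 0.4042
d₁ = [ln(84/88) + (0.078 − 0.031 + 0.33²/2)·1.5] / 0.4042 = [-0.0465 + 0.1522] / 0.4042 = 0.2614 which rounds to 0.26
d₂ = d₁ − σ√T = 0.2614 − 0.4042 = -0.1428 which rounds to -0.14
e^(−qT) = e^(−0.031·1.5) = 0.9546;  e^(−rT) = e^(−0.078·1.5) = 0.8896
N(d₁) = N(0.26) = 0.6026;  N(d₂) = N(-0.14) = 0.4443
C = 84·0.9546·0.6026 − 88·0.8896·0.4443 = 48.3203 − 34.7819 = 13.5384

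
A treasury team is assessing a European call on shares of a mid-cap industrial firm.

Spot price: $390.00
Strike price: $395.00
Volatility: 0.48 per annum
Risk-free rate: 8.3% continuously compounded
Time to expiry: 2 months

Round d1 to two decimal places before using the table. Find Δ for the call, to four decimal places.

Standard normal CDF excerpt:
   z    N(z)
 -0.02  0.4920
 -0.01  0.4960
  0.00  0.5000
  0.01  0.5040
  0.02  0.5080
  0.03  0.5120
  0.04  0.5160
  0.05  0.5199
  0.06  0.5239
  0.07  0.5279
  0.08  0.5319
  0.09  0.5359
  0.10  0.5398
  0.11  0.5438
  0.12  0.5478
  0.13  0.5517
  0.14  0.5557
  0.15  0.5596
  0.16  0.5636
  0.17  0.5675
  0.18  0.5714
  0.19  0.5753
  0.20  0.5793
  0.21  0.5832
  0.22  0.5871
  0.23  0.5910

T = 0.1667;  σ√T = 0.1960
d₁ = [ln(390/395) + (0.083 + ½·0.48²)·0.1667] / (σ√T) = (-0.0127 + 0.0330) / 0.1960 = 0.1036 → 0.10
N(d₁) = N(0.10) = 0.5398
Δ_call = N(d₁) = 0.5398

0.5398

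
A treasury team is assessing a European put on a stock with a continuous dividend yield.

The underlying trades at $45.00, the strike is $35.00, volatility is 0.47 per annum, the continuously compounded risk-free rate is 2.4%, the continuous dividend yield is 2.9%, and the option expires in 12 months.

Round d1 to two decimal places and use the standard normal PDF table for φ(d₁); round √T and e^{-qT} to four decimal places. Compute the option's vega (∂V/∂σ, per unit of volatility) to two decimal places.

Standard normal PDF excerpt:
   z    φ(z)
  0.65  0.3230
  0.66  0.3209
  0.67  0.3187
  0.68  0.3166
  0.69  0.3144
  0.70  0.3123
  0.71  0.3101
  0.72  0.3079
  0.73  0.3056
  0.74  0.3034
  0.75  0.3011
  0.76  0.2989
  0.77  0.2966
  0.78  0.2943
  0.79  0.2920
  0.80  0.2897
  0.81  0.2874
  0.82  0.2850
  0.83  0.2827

13.07

σ√T = 0.47 × 1.0000 = 0.4700
d₁ = [ln(45/35) + (0.024 − 0.029 + ½·0.47²)·1] / (σ√T) = (0.2513 + 0.1054) / 0.4700 = 0.7591 which rounds to 0.76
√T = √1 = 1.0000
φ(d₁) = φ(0.76) = 0.2989
exp(−qT) = exp(−0.029·1) = 0.9714
vega = S·exp(−qT)·φ(d₁)·√T = 45·0.9714·0.2989·1.0000 = 13.0658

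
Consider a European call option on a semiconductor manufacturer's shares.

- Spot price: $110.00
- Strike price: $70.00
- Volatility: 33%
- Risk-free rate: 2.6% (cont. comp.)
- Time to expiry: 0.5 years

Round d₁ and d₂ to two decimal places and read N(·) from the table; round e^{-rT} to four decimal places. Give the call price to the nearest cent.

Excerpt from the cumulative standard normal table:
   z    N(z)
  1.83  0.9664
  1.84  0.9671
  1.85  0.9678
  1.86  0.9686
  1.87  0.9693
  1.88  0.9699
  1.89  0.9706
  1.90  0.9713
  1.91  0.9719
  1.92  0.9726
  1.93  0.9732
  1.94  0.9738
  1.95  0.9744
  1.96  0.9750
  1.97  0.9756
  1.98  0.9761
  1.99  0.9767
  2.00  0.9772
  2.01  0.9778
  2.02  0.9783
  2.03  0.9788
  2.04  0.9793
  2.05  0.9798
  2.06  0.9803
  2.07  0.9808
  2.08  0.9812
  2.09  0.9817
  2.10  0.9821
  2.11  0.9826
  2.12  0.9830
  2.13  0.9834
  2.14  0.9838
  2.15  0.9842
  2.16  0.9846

T = 0.5;  σ√T = 0.2333
ln(S/K) + (r + σ²/2)T = ln(110/70) + (0.026 + 0.33²/2)·0.5 = 0.4520 + 0.0402 = 0.4922
d₁ = 0.4922 / 0.2333 = 2.1094 ⇒ 2.11
d₂ = d₁ − σ√T = 2.1094 − 0.2333 = 1.8760 ⇒ 1.88
e^(−rT) = e^(−0.026·0.5) = 0.9871
C = 110·N(2.11) − 70·0.9871·N(1.88) = 110·0.9826 − 70·0.9871·0.9699 = 108.0860 − 67.0172 = 41.0688

$41.07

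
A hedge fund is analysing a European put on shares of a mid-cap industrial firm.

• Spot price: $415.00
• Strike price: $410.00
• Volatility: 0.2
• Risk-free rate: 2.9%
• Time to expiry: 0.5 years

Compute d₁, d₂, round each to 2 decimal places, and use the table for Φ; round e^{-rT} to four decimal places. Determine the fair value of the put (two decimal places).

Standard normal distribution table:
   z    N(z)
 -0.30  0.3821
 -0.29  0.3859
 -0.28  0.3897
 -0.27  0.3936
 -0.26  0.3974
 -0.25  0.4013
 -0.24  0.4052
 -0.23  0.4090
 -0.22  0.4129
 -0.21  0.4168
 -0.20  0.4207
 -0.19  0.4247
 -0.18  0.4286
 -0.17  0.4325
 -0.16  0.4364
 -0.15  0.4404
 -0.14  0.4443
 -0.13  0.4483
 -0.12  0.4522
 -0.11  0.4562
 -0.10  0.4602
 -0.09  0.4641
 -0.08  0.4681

$17.81

T = 0.5;  σ√T = 0.1414
d₁ = [ln(415/410) + (0.029 + 0.2²/2)·0.5] / 0.1414 = [0.0121 + 0.0245] / 0.1414 = 0.2590 ≈ 0.26
d₂ = d₁ − σ√T = 0.2590 − 0.1414 = 0.1175 ≈ 0.12
e^(−rT) = e^(−0.029·0.5) = 0.9856
N(−d₂) = N(-0.12) = 0.4522;  N(−d₁) = N(-0.26) = 0.3974
P = 410·0.9856·0.4522 − 415·0.3974 = 182.7322 − 164.9210 = 17.8112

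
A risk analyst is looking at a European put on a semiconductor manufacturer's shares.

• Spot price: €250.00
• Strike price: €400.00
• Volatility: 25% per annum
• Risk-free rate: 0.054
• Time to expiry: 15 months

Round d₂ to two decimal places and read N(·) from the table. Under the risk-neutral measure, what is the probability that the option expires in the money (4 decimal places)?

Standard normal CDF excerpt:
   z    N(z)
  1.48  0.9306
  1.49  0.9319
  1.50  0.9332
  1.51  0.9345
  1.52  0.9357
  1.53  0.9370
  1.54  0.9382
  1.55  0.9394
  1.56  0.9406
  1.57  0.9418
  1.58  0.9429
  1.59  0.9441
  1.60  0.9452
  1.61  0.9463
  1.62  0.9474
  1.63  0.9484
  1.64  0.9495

T = 1.25;  σ√T = 0.2795
d₁ = [ln(250/400) + (0.054 + ½·0.25²)·1.25] / (σ√T) = (-0.4700 + 0.1066) / 0.2795 = -1.3003 ⇒ -1.30
d₂ = -1.3003 − 0.2795 = -1.5798 ⇒ -1.58
Pr(exercise) under Q = N(−d₂) = N(1.58) = 0.9429

0.9429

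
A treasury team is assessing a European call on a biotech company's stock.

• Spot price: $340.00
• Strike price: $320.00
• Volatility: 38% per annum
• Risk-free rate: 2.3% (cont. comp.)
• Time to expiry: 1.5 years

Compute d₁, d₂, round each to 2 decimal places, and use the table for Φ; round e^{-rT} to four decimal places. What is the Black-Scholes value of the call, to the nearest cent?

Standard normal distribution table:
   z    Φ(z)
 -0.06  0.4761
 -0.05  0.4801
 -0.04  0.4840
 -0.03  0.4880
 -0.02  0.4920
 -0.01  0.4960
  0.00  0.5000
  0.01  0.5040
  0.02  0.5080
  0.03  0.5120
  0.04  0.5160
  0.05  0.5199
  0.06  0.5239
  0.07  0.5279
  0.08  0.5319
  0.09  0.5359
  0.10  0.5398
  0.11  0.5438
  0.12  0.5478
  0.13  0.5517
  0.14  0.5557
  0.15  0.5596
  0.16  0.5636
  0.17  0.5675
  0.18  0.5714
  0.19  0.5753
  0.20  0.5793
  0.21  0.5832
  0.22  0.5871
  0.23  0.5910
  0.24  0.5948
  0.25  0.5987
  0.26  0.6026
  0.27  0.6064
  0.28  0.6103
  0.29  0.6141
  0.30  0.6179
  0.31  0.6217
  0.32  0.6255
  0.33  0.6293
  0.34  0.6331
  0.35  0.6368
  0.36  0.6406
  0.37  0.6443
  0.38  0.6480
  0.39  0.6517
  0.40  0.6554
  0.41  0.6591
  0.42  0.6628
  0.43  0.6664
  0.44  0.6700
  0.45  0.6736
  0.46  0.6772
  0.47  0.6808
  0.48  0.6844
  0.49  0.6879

σ√T = 0.38 × 1.2247 = 0.4654
ln(S/K) + (r + σ²/2)T = ln(340/320) + (0.023 + 0.38²/2)·1.5 = 0.0606 + 0.1428 = 0.2034
d₁ = 0.2034 / 0.4654 = 0.4371 ⇒ 0.44
d₂ = d₁ − σ√T = 0.4371 − 0.4654 = -0.0283 ⇒ -0.03
exp(−rT) = exp(−0.023·1.5) = 0.9661
N(d₁) = N(0.44) = 0.6700;  N(d₂) = N(-0.03) = 0.4880
C = 340·0.6700 − 320·0.9661·0.4880 = 227.8000 − 150.8662 = 76.9338

$76.93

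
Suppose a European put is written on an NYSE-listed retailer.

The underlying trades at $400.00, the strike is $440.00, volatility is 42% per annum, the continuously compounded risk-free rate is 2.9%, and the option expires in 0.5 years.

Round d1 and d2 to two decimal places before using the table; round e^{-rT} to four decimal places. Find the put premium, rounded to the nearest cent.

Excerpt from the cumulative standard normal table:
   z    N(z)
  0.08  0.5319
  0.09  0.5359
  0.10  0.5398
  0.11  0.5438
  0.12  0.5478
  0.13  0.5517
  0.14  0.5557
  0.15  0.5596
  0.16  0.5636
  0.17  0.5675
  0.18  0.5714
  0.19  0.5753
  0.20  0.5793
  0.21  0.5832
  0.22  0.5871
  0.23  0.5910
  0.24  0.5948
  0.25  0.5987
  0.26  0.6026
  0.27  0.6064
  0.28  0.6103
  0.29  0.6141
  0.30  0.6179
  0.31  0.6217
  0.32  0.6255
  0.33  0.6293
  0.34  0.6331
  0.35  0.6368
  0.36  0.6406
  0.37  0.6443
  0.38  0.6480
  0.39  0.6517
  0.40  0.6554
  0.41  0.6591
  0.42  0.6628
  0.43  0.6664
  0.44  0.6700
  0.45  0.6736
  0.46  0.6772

$68.31

σ√T = 0.42 × 0.7071 = 0.2970
d₁ = [ln(400/440) + (0.029 + ½·0.42²)·0.5] / (σ√T) = (-0.0953 + 0.0586) / 0.2970 = -0.1236 ⇒ -0.12
d₂ = -0.1236 − 0.2970 = -0.4206 ⇒ -0.42
exp(−rT) = exp(−0.029·0.5) = 0.9856
N(−d₂) = N(0.42) = 0.6628;  N(−d₁) = N(0.12) = 0.5478
P = 440·0.9856·0.6628 − 400·0.5478 = 287.4325 − 219.1200 = 68.3125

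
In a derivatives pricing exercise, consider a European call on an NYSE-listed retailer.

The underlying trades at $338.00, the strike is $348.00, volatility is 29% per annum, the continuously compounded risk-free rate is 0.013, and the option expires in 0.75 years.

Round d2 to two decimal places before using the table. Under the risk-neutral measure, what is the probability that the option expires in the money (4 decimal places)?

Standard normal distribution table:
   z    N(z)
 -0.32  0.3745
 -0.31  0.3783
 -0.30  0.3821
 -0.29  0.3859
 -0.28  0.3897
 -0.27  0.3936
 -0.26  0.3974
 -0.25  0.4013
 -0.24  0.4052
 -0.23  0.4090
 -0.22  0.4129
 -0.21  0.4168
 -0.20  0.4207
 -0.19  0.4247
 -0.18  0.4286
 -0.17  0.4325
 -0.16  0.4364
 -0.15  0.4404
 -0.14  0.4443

0.4207

σ√T = 0.29·√0.75 = 0.2511
ln(S/K) + (r + σ²/2)T = ln(338/348) + (0.013 + 0.29²/2)·0.75 = -0.0292 + 0.0413 = 0.0121
d₁ = 0.0121 / 0.2511 = 0.0483 → 0.05
d₂ = d₁ − σ√T = 0.0483 − 0.2511 = -0.2028 → -0.20
Pr(exercise) under Q = N(d₂) = 0.4207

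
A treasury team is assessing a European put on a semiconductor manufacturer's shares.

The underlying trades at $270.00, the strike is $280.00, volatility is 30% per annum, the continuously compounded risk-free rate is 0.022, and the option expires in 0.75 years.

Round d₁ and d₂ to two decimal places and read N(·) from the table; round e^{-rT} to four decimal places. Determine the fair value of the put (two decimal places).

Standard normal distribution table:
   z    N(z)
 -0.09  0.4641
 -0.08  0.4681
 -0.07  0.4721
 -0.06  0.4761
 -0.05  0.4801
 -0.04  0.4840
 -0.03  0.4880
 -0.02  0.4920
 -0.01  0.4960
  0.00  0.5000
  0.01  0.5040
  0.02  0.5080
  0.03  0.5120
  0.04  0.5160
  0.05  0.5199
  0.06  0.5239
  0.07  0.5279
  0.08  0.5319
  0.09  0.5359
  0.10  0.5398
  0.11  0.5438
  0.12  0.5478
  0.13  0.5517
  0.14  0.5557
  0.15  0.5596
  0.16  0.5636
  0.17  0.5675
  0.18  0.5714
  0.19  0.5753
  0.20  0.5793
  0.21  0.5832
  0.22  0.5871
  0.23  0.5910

T = 0.75;  σ√T = 0.2598
ln(S/K) + (r + σ²/2)T = ln(270/280) + (0.022 + 0.3²/2)·0.75 = -0.0364 + 0.0503 = 0.0139
d₁ = 0.0139 / 0.2598 = 0.0534 ⇒ 0.05
d₂ = d₁ − σ√T = 0.0534 − 0.2598 = -0.2064 ⇒ -0.21
exp(−rT) = exp(−0.022·0.75) = 0.9836
P = 280·0.9836·N(0.21) − 270·N(-0.05) = 280·0.9836·0.5832 − 270·0.4801 = 160.6179 − 129.6270 = 30.9909

$30.99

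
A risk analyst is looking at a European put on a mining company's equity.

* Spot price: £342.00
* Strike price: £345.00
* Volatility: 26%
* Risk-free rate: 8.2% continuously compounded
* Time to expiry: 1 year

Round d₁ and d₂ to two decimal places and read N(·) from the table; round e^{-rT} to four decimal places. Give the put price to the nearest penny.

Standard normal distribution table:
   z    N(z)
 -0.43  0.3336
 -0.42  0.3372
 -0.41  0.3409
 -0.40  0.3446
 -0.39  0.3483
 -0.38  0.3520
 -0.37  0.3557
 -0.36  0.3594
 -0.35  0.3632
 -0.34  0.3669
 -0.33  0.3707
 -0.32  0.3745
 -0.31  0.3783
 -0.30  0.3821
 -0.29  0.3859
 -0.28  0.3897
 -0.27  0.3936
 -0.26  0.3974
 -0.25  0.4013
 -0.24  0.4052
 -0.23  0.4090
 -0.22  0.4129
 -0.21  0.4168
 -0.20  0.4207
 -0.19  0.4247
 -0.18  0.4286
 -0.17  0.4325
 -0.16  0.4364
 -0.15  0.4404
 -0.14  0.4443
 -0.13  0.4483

£23.39

σ√T = 0.26 × 1.0000 = 0.2600
d₁ = [ln(342/345) + (0.082 + 0.26²/2)·1] / 0.2600 = [-0.0087 + 0.1158] / 0.2600 = 0.4118 → 0.41
d₂ = d₁ − σ√T = 0.4118 − 0.2600 = 0.1518 → 0.15
e^(−rT) = e^(−0.082·1) = 0.9213
P = 345·0.9213·N(-0.15) − 342·N(-0.41) = 345·0.9213·0.4404 − 342·0.3409 = 139.9805 − 116.5878 = 23.3927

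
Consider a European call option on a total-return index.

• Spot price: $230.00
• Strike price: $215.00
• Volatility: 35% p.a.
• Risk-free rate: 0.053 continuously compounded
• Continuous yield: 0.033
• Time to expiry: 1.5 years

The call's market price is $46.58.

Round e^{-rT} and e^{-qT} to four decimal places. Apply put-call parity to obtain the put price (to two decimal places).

exp(−qT) = exp(−0.033·1.5) = 0.9517;  exp(−rT) = exp(−0.053·1.5) = 0.9236
Put-call parity: C − P = S·e^(−qT) − K·e^(−rT) = 230·0.9517 − 215·0.9236 = 218.8910 − 198.5740 = 20.3170
P = C − (C − P) = 46.58 − (20.3170) = 26.2630

$26.26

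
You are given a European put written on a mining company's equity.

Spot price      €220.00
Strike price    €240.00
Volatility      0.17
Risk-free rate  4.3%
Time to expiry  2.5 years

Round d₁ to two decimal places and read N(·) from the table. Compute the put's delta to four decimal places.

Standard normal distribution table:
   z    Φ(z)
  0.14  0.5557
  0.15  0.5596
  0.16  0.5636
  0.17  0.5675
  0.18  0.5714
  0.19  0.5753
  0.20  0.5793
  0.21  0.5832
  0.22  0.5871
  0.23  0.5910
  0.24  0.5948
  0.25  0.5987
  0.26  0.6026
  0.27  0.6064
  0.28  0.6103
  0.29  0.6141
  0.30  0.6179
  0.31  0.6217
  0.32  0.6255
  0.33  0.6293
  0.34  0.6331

-0.4168

T = 2.5;  σ√T = 0.2688
ln(S/K) + (r + σ²/2)T = ln(220/240) + (0.043 + 0.17²/2)·2.5 = -0.0870 + 0.1436 = 0.0566
d₁ = 0.0566 / 0.2688 = 0.2106 ⇒ 0.21
N(d₁) = N(0.21) = 0.5832
Δ_put = N(d₁) − 1 = 0.5832 − 1 = -0.4168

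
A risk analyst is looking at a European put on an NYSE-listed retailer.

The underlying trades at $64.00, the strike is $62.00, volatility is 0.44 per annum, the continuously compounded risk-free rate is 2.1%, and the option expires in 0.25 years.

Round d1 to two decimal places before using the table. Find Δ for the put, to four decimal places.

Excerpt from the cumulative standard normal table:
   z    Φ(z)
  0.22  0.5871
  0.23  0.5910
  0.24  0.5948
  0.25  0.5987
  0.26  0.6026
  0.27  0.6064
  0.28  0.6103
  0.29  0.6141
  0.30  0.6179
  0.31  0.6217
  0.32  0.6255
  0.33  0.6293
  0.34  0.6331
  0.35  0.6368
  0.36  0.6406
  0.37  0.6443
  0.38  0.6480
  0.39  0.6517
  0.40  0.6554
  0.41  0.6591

T = 0.25;  σ√T = 0.2200
ln(S/K) + (r + σ²/2)T = ln(64/62) + (0.021 + 0.44²/2)·0.25 = 0.0317 + 0.0295 = 0.0612
d₁ = 0.0612 / 0.2200 = 0.2782 → 0.28
N(d₁) = N(0.28) = 0.6103
Δ_put = N(d₁) − 1 = 0.6103 − 1 = -0.3897

-0.3897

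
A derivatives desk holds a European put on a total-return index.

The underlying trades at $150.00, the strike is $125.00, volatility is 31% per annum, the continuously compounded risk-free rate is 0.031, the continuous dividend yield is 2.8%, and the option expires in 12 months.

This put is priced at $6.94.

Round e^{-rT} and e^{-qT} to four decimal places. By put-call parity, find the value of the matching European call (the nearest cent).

$31.61

exp(−qT) = exp(−0.028·1) = 0.9724;  exp(−rT) = exp(−0.031·1) = 0.9695
Put-call parity: C − P = S·e^(−qT) − K·e^(−rT) = 150·0.9724 − 125·0.9695 = 145.8600 − 121.1875 = 24.6725
C = P + (C − P) = 6.94 + (24.6725) = 31.6125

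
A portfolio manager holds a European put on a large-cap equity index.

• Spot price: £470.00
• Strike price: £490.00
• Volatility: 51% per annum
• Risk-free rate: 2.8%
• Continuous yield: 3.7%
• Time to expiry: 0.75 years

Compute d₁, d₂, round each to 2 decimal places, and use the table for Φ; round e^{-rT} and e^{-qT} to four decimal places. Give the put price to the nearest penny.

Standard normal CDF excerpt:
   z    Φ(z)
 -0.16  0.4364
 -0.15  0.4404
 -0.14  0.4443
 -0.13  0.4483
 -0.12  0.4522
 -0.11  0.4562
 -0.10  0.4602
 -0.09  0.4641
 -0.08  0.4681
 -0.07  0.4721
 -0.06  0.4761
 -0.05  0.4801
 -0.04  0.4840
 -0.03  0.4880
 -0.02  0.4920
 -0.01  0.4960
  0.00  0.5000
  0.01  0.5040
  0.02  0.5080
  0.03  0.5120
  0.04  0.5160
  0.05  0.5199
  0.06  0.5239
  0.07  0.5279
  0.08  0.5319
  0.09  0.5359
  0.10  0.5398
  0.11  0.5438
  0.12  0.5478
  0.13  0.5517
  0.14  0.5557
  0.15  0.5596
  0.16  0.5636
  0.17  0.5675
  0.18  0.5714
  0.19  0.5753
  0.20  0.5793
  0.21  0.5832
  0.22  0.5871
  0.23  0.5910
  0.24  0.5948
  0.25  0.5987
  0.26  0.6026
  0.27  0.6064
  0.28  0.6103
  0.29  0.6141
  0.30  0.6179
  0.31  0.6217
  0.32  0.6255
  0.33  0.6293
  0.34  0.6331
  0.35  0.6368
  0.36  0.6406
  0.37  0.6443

σ√T = 0.51·√0.75 = 0.4417
ln(S/K) + (r − q + σ²/2)T = ln(470/490) + (0.028 − 0.037 + 0.51²/2)·0.75 = -0.0417 + 0.0908 = 0.0491
d₁ = 0.0491 / 0.4417 = 0.1112 ≈ 0.11
d₂ = d₁ − σ√T = 0.1112 − 0.4417 = -0.3305 ≈ -0.33
exp(−qT) = exp(−0.037·0.75) = 0.9726;  exp(−rT) = exp(−0.028·0.75) = 0.9792
P = 490·0.9792·N(0.33) − 470·0.9726·N(-0.11) = 490·0.9792·0.6293 − 470·0.9726·0.4562 = 301.9432 − 208.5391 = 93.4041

£93.40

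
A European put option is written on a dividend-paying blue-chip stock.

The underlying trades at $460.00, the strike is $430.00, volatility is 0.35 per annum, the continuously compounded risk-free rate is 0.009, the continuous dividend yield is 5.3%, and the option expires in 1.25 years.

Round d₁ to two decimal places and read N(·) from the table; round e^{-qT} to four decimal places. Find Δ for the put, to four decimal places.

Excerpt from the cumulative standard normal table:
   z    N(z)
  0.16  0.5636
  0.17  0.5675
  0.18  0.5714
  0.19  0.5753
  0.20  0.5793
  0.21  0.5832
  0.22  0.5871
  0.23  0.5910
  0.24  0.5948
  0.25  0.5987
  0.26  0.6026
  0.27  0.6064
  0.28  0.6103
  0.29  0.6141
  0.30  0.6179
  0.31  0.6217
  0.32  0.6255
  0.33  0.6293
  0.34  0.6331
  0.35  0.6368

σ√T = 0.35·√1.25 = 0.3913
d₁ = [ln(460/430) + (0.009 − 0.053 + ½·0.35²)·1.25] / (σ√T) = (0.0674 + 0.0216) / 0.3913 = 0.2274 which rounds to 0.23
N(d₁) = N(0.23) = 0.5910
Δ_put = e^(−qT)·(N(d₁) − 1) = 0.9359·(0.5910 − 1) = -0.3828

-0.3828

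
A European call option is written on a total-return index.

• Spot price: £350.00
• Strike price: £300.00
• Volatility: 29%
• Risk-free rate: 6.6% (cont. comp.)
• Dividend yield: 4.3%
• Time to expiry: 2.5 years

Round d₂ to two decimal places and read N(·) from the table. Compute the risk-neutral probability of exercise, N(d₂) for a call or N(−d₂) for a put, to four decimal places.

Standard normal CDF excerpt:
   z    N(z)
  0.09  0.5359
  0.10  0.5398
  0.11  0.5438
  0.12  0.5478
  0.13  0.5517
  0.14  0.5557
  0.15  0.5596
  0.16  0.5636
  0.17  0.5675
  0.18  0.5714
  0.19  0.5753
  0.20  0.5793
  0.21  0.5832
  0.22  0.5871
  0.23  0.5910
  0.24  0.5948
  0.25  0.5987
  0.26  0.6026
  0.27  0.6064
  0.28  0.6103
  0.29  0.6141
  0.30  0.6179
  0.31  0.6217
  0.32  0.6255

σ√T = 0.29·√2.5 = 0.4585
d₁ = [ln(350/300) + (0.066 − 0.043 + 0.29²/2)·2.5] / 0.4585 = [0.1542 + 0.1626] / 0.4585 = 0.6909 which rounds to 0.69
d₂ = d₁ − σ√T = 0.6909 − 0.4585 = 0.2323 which rounds to 0.23
Risk-neutral Pr[S_T > K] = N(d₂) = N(0.23) = 0.5910

0.5910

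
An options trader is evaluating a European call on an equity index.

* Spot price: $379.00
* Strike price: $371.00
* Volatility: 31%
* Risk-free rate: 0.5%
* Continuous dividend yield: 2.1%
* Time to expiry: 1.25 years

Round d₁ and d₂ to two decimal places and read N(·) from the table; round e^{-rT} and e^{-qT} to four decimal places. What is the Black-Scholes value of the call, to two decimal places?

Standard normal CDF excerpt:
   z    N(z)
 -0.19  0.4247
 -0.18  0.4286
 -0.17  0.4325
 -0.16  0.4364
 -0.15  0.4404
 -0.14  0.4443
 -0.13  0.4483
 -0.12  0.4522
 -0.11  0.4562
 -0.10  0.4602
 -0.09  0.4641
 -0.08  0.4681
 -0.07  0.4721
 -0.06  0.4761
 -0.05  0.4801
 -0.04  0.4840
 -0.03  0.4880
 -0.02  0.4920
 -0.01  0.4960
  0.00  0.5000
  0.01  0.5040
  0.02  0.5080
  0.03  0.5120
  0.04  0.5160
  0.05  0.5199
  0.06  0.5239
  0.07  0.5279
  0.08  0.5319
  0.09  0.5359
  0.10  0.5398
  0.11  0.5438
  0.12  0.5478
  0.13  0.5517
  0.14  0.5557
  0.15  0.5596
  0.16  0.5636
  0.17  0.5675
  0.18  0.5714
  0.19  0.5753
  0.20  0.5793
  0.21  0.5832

$51.49

T = 1.25;  σ√T = 0.3466
d₁ = [ln(379/371) + (0.005 − 0.021 + ½·0.31²)·1.25] / (σ√T) = (0.0213 + 0.0401) / 0.3466 = 0.1771 → 0.18
d₂ = 0.1771 − 0.3466 = -0.1694 → -0.17
e^(−qT) = e^(−0.021·1.25) = 0.9741;  e^(−rT) = e^(−0.005·1.25) = 0.9938
C = 379·0.9741·N(0.18) − 371·0.9938·N(-0.17) = 379·0.9741·0.5714 − 371·0.9938·0.4325 = 210.9517 − 159.4627 = 51.4890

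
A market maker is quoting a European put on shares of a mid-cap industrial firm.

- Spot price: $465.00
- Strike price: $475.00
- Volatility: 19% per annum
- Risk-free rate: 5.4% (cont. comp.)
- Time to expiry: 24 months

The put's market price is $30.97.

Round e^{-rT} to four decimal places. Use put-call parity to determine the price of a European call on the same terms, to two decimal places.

e^(−rT) = e^(−0.054·2) = 0.8976
Put-call parity: C − P = S − K·e^(−rT) = 465 − 475·0.8976 = 465 − 426.3600 = 38.6400
C = P + (C − P) = 30.97 + (38.6400) = 69.6100

$69.61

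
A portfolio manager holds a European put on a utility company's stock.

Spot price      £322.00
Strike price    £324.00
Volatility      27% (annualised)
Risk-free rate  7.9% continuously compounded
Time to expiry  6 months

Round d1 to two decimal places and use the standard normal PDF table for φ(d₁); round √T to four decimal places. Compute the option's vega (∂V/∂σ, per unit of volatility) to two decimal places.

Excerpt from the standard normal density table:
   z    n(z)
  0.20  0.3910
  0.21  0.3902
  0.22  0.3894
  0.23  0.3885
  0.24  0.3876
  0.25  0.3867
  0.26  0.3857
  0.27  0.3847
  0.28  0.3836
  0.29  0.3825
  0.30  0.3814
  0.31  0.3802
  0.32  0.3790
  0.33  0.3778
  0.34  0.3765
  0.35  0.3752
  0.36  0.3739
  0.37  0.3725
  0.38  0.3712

σ√T = 0.27·√0.5 = 0.1909
ln(S/K) + (r + σ²/2)T = ln(322/324) + (0.079 + 0.27²/2)·0.5 = -0.0062 + 0.0577 = 0.0515
d₁ = 0.0515 / 0.1909 = 0.2699 ⇒ 0.27
√T = √0.5 = 0.7071
φ(d₁) = φ(0.27) = 0.3847
vega = S·φ(d₁)·√T = 322·0.3847·0.7071 = 87.5909

87.59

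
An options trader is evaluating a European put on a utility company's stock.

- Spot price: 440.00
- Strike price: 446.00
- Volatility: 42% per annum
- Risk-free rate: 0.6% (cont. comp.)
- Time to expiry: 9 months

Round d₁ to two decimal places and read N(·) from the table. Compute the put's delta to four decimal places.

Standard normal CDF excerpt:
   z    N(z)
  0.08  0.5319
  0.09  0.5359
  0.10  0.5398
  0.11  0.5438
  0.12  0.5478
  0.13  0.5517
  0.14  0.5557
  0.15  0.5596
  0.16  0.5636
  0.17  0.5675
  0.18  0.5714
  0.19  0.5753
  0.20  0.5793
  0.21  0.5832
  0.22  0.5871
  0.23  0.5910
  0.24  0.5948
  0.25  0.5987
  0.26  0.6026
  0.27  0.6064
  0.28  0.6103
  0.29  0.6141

-0.4364

σ√T = 0.42 × 0.8660 = 0.3637
d₁ = [ln(440/446) + (0.006 + ½·0.42²)·0.75] / (σ√T) = (-0.0135 + 0.0706) / 0.3637 = 0.1570 which rounds to 0.16
N(d₁) = N(0.16) = 0.5636
Δ_put = N(d₁) − 1 = 0.5636 − 1 = -0.4364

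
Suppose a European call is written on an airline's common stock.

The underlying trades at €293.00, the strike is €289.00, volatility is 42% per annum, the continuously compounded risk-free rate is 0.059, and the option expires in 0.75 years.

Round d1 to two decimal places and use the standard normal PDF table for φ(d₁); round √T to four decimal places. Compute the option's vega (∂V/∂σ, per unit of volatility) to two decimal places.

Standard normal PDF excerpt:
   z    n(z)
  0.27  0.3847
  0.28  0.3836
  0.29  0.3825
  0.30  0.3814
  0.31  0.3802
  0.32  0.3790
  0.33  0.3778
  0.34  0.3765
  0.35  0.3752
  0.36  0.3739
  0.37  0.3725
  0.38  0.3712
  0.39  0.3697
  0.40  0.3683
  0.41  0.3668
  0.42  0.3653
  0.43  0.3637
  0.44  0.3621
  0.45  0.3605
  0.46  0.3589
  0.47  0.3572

95.53

T = 0.75;  σ√T = 0.3637
d₁ = [ln(293/289) + (0.059 + 0.42²/2)·0.75] / 0.3637 = [0.0137 + 0.1104] / 0.3637 = 0.3413 which rounds to 0.34
√T = √0.75 = 0.8660
φ(d₁) = φ(0.34) = 0.3765
vega = S·φ(d₁)·√T = 293·0.3765·0.8660 = 95.5324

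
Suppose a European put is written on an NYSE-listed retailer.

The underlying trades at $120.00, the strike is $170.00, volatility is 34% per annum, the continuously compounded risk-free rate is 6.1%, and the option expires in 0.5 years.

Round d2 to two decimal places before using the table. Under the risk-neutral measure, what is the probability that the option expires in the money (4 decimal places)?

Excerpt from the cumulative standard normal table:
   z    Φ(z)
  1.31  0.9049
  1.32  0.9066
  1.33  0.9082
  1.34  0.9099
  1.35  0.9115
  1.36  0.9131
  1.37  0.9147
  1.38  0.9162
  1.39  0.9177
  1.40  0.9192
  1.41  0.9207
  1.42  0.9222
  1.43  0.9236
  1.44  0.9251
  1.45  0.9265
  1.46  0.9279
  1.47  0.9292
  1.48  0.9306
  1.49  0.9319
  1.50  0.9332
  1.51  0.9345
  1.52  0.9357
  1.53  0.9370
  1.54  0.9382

0.9251

σ√T = 0.34·√0.5 = 0.2404
d₁ = [ln(120/170) + (0.061 + ½·0.34²)·0.5] / (σ√T) = (-0.3483 + 0.0594) / 0.2404 = -1.2017 ≈ -1.20
d₂ = -1.2017 − 0.2404 = -1.4421 ≈ -1.44
Pr(exercise) under Q = N(−d₂) = N(1.44) = 0.9251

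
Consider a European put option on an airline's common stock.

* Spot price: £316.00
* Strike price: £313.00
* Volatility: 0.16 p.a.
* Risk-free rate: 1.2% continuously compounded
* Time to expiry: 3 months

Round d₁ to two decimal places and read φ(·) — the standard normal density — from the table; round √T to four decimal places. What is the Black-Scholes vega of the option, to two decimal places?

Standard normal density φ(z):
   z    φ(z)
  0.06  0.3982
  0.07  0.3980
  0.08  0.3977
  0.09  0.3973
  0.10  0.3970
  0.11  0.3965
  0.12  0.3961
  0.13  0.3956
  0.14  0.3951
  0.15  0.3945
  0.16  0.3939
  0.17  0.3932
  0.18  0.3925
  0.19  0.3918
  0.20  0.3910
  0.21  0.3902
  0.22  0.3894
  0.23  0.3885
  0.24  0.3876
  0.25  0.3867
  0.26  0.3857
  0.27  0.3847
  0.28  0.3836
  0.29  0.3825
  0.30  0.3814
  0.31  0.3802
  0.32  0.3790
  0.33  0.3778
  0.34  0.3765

61.78

T = 0.25;  σ√T = 0.0800
d₁ = [ln(316/313) + (0.012 + 0.16²/2)·0.25] / 0.0800 = [0.0095 + 0.0062] / 0.0800 = 0.1967 → 0.20
√T = √0.25 = 0.5000
φ(d₁) = φ(0.20) = 0.3910
vega = S·φ(d₁)·√T = 316·0.3910·0.5000 = 61.7780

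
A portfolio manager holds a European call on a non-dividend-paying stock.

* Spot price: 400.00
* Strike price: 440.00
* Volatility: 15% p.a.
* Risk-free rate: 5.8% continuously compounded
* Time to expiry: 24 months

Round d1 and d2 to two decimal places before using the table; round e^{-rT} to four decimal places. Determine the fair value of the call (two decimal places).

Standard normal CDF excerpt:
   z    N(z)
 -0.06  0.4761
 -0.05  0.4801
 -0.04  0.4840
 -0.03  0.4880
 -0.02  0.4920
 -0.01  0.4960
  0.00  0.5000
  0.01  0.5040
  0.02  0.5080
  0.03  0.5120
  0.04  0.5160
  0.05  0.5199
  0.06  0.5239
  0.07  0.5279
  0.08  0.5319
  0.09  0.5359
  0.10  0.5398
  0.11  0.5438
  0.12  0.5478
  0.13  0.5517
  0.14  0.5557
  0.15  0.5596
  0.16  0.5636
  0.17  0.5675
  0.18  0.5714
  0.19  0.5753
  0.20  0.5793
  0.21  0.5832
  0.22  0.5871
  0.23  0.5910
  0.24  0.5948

T = 2;  σ√T = 0.2121
d₁ = [ln(400/440) + (0.058 + ½·0.15²)·2] / (σ√T) = (-0.0953 + 0.1385) / 0.2121 = 0.2036 ≈ 0.20
d₂ = 0.2036 − 0.2121 = -0.0085 ≈ -0.01
e^(−rT) = e^(−0.058·2) = 0.8905
N(d₁) = N(0.20) = 0.5793;  N(d₂) = N(-0.01) = 0.4960
C = 400·0.5793 − 440·0.8905·0.4960 = 231.7200 − 194.3427 = 37.3773

37.38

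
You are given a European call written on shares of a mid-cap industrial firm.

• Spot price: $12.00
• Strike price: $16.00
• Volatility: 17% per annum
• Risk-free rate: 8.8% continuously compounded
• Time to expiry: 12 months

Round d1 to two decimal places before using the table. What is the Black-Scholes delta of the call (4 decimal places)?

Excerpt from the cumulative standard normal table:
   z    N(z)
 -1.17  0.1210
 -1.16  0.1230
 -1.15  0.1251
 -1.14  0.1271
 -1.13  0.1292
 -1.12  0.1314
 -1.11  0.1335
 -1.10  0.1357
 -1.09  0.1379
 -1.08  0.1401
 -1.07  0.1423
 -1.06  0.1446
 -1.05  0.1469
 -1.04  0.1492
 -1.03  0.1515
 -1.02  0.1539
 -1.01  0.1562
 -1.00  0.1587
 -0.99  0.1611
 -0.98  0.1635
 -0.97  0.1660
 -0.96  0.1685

σ√T = 0.17·√1 = 0.1700
d₁ = [ln(12/16) + (0.088 + ½·0.17²)·1] / (σ√T) = (-0.2877 + 0.1024) / 0.1700 = -1.0896 → -1.09
N(d₁) = N(-1.09) = 0.1379
Δ_call = N(d₁) = 0.1379

0.1379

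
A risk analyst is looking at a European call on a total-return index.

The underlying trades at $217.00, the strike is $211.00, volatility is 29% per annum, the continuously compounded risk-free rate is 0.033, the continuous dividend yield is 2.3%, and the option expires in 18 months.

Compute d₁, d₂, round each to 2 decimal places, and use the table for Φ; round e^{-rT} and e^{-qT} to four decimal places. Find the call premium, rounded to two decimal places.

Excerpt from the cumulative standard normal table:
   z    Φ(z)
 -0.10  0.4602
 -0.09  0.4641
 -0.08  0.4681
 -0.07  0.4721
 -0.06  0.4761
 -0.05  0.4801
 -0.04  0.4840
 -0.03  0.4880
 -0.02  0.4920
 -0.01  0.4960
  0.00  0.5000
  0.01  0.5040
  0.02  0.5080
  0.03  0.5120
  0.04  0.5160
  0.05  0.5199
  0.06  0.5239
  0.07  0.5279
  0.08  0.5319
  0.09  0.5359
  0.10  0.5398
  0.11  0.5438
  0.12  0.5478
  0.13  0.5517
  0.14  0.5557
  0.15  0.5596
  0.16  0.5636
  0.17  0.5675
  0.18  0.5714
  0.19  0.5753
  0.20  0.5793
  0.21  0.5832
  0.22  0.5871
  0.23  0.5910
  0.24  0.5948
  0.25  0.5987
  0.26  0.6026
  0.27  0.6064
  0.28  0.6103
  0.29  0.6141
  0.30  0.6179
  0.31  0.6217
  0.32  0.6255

σ√T = 0.29 × 1.2247 = 0.3552
d₁ = [ln(217/211) + (0.033 − 0.023 + 0.29²/2)·1.5] / 0.3552 = [0.0280 + 0.0781] / 0.3552 = 0.2988 → 0.30
d₂ = d₁ − σ√T = 0.2988 − 0.3552 = -0.0564 → -0.06
exp(−qT) = exp(−0.023·1.5) = 0.9661;  exp(−rT) = exp(−0.033·1.5) = 0.9517
N(d₁) = N(0.30) = 0.6179;  N(d₂) = N(-0.06) = 0.4761
C = 217·0.9661·0.6179 − 211·0.9517·0.4761 = 129.5388 − 95.6050 = 33.9338

$33.93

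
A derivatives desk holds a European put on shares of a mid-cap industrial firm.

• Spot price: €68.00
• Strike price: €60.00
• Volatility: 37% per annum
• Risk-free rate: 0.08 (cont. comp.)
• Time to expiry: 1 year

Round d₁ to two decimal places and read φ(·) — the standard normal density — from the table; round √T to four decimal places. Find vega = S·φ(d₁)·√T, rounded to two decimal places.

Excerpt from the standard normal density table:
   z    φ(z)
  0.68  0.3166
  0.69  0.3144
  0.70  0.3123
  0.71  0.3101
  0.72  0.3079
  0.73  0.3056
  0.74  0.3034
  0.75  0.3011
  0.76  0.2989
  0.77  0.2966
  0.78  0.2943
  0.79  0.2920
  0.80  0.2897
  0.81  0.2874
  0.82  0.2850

20.63

σ√T = 0.37·√1 = 0.3700
d₁ = [ln(68/60) + (0.08 + ½·0.37²)·1] / (σ√T) = (0.1252 + 0.1484) / 0.3700 = 0.7395 ≈ 0.74
√T = √1 = 1.0000
φ(d₁) = φ(0.74) = 0.3034
vega = S·φ(d₁)·√T = 68·0.3034·1.0000 = 20.6312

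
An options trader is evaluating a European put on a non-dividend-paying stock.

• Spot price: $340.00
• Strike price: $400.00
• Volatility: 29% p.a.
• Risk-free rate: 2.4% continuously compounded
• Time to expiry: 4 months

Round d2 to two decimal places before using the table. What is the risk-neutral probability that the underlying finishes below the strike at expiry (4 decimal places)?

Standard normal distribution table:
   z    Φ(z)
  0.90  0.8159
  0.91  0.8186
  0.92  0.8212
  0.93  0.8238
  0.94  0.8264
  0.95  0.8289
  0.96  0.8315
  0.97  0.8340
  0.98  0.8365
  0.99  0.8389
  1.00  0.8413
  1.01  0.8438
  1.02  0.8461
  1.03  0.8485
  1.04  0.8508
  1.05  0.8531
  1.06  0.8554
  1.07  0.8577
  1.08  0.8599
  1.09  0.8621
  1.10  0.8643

σ√T = 0.29 × 0.5774 = 0.1674
d₁ = [ln(340/400) + (0.024 + ½·0.29²)·0.3333] / (σ√T) = (-0.1625 + 0.0220) / 0.1674 = -0.8392 ≈ -0.84
d₂ = -0.8392 − 0.1674 = -1.0066 ≈ -1.01
Risk-neutral Pr[S_T < K] = N(−d₂) = N(1.01) = 0.8438

0.8438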